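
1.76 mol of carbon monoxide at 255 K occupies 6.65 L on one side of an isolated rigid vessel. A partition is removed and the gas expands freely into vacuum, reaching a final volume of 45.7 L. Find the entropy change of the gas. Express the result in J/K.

ΔS_gas = 28.2 J/K

For an ideal gas in free expansion Q = 0 and W = 0, so T is unchanged.
Entropy is a state function; using a reversible isothermal path, ΔS_gas = nR ln(V₂/V₁) = 1.76 × 8.314 × ln(45.7/6.65) = 28.2 J/K.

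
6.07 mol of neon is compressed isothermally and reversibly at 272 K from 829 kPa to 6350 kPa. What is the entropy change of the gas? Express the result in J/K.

ΔS_gas = -103 J/K

For an isothermal ideal gas ΔS_gas = nR ln(P₁/P₂) = 6.07 × 8.314 × ln(829/6350) = -103 J/K.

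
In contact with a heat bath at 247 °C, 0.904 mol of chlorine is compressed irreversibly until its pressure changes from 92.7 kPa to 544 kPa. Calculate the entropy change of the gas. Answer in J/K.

ΔS_gas = -13.3 J/K

Entropy is a state function, so ΔS_gas depends only on the end states.
For an isothermal ideal gas ΔS_gas = nR ln(P₁/P₂) = 0.904 × 8.314 × ln(92.7/544) = -13.3 J/K.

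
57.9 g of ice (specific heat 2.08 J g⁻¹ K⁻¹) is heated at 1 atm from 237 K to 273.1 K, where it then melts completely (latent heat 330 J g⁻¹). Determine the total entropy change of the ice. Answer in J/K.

ΔS = 87 J/K

Warming step: ΔS₁ = m c ln(T_tr/T_i) = 57.9 × 2.08 × ln(273.1/237) = 17.07 J/K.
Phase change: ΔS₂ = +mL/T_tr = 57.9 × 330 / 273.1 = 69.96 J/K.
ΔS_total = (17.07) + (69.96) = 87 J/K.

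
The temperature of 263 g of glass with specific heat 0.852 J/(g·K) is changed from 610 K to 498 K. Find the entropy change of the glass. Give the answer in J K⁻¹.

ΔS = ∫dQ_rev/T = m c ln(T₂/T₁) = 263 × 0.852 × ln(498/610) = -45.5 J/K.

ΔS = -45.5 J/K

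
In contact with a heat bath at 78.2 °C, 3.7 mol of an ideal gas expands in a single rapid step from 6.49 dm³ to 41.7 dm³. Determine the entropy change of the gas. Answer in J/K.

ΔS_gas = 57.2 J/K

Entropy is a state function, so ΔS_gas depends only on the end states.
For an isothermal ideal gas ΔS_gas = nR ln(V₂/V₁) = 3.7 × 8.314 × ln(41.7/6.49) = 57.2 J/K.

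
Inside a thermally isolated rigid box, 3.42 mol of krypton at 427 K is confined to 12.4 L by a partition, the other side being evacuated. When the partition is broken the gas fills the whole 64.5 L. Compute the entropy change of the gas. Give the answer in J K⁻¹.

For an ideal gas in free expansion Q = 0 and W = 0, so T is unchanged.
Entropy is a state function; using a reversible isothermal path, ΔS_gas = nR ln(V₂/V₁) = 3.42 × 8.314 × ln(64.5/12.4) = 46.9 J/K.

ΔS_gas = 46.9 J/K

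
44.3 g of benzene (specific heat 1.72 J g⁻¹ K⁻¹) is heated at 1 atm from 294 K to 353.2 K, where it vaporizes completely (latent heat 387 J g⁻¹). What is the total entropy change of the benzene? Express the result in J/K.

Warming step: ΔS₁ = m c ln(T_tr/T_i) = 44.3 × 1.72 × ln(353.2/294) = 13.98 J/K.
Phase change: ΔS₂ = +mL/T_tr = 44.3 × 387 / 353.2 = 48.54 J/K.
ΔS_total = (13.98) + (48.54) = 62.5 J/K.

ΔS = 62.5 J/K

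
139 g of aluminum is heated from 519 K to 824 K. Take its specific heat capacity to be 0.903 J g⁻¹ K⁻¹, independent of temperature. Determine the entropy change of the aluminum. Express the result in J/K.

ΔS = ∫dQ_rev/T = m c ln(T₂/T₁) = 139 × 0.903 × ln(824/519) = 58 J/K.

ΔS = 58 J/K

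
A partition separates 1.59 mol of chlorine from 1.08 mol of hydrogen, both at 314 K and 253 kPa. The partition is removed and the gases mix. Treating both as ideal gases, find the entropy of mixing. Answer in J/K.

ΔS_mix = 15 J/K

Mole fractions: x_A = 1.59/2.67 = 0.596, x_B = 0.404.
ΔS_mix = −R(n_A ln x_A + n_B ln x_B) = −8.314 × (1.59 ln 0.596 + 1.08 ln 0.404) = 15 J/K.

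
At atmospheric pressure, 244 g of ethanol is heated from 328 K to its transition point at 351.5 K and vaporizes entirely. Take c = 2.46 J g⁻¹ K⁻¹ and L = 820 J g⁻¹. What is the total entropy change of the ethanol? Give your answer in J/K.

Warming step: ΔS₁ = m c ln(T_tr/T_i) = 244 × 2.46 × ln(351.5/328) = 41.53 J/K.
Phase change: ΔS₂ = +mL/T_tr = 244 × 820 / 351.5 = 569.2 J/K.
ΔS_total = (41.53) + (569.2) = 611 J/K.

ΔS = 611 J/K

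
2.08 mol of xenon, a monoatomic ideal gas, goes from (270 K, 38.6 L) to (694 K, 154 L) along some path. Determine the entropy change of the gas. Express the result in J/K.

Entropy is a state function: ΔS = nC_V ln(T₂/T₁) + nR ln(V₂/V₁), with C_V = 3R/2 = 12.47 J mol⁻¹ K⁻¹ for a monoatomic ideal gas.
ΔS = 2.08 × [12.47 × ln(694/270) + 8.314 × ln(154/38.6)] = 48.4 J/K.

ΔS = 48.4 J/K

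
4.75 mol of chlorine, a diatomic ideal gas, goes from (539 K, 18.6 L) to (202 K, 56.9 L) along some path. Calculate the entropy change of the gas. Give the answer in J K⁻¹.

Entropy is a state function: ΔS = nC_V ln(T₂/T₁) + nR ln(V₂/V₁), with C_V = 5R/2 = 20.79 J mol⁻¹ K⁻¹ for a diatomic ideal gas.
ΔS = 4.75 × [20.79 × ln(202/539) + 8.314 × ln(56.9/18.6)] = -52.7 J/K.

ΔS = -52.7 J/K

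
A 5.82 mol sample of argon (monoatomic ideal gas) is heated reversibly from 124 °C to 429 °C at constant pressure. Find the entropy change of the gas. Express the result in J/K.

ΔS = 68.9 J/K

In kelvin: T₁ = 397.15 K, T₂ = 702.15 K. At constant pressure, ΔS = nC_p ln(T₂/T₁) with C_p = 5R/2 = 20.79 J mol⁻¹ K⁻¹.
ΔS = 5.82 × 20.79 × ln(702.15/397.15) = 68.9 J/K.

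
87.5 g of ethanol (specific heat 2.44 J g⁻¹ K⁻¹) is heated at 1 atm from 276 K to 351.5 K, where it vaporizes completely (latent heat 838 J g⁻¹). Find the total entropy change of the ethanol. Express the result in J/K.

Warming step: ΔS₁ = m c ln(T_tr/T_i) = 87.5 × 2.44 × ln(351.5/276) = 51.63 J/K.
Phase change: ΔS₂ = +mL/T_tr = 87.5 × 838 / 351.5 = 208.6 J/K.
ΔS_total = (51.63) + (208.6) = 260 J/K.

ΔS = 260 J/K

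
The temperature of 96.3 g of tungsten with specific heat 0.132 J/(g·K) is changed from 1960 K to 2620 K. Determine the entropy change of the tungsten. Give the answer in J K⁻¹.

ΔS = 3.69 J/K

ΔS = ∫dQ_rev/T = m c ln(T₂/T₁) = 96.3 × 0.132 × ln(2620/1960) = 3.69 J/K.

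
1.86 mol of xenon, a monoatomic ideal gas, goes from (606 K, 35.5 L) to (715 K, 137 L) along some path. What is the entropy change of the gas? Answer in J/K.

Entropy is a state function: ΔS = nC_V ln(T₂/T₁) + nR ln(V₂/V₁), with C_V = 3R/2 = 12.47 J mol⁻¹ K⁻¹ for a monoatomic ideal gas.
ΔS = 1.86 × [12.47 × ln(715/606) + 8.314 × ln(137/35.5)] = 24.7 J/K.

ΔS = 24.7 J/K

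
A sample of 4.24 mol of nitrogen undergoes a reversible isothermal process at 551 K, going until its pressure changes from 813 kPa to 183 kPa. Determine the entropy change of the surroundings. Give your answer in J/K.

For an isothermal ideal gas ΔS_gas = nR ln(P₁/P₂) = 4.24 × 8.314 × ln(813/183) = 52.6 J/K.
The process is reversible, so ΔS_surr = −ΔS_gas = -52.6 J/K and ΔS_universe = 0.

ΔS_surr = -52.6 J/K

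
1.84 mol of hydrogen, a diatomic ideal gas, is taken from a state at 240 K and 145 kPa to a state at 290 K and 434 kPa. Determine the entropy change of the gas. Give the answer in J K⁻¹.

ΔS = nC_p ln(T₂/T₁) − nR ln(P₂/P₁), with C_p = 7R/2 = 29.1 J mol⁻¹ K⁻¹ for a diatomic ideal gas.
ΔS = 1.84 × [29.1 × ln(290/240) − 8.314 × ln(434/145)] = -6.64 J/K.

ΔS = -6.64 J/K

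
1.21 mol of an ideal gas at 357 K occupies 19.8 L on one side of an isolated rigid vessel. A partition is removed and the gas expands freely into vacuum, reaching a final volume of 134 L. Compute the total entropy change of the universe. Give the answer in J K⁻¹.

ΔS_universe = 19.2 J/K

For an ideal gas in free expansion Q = 0 and W = 0, so T is unchanged.
Entropy is a state function; using a reversible isothermal path, ΔS_gas = nR ln(V₂/V₁) = 1.21 × 8.314 × ln(134/19.8) = 19.2 J/K.
The insulated surroundings exchange no heat, so ΔS_surr = 0 and ΔS_universe = ΔS_gas.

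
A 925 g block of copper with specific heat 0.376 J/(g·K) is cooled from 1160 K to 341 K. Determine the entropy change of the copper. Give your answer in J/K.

ΔS = ∫dQ_rev/T = m c ln(T₂/T₁) = 925 × 0.376 × ln(341/1160) = -426 J/K.

ΔS = -426 J/K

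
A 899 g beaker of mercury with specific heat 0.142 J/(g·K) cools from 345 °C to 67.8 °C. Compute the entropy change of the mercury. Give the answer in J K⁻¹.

ΔS = -76 J/K

In kelvin: T₁ = 618.15 K, T₂ = 340.95 K. ΔS = ∫dQ_rev/T = m c ln(T₂/T₁) = 899 × 0.142 × ln(340.95/618.15) = -76 J/K.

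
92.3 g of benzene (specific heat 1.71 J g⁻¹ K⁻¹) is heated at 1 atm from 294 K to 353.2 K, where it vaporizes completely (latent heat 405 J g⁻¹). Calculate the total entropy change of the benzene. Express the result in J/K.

Warming step: ΔS₁ = m c ln(T_tr/T_i) = 92.3 × 1.71 × ln(353.2/294) = 28.96 J/K.
Phase change: ΔS₂ = +mL/T_tr = 92.3 × 405 / 353.2 = 105.8 J/K.
ΔS_total = (28.96) + (105.8) = 135 J/K.

ΔS = 135 J/K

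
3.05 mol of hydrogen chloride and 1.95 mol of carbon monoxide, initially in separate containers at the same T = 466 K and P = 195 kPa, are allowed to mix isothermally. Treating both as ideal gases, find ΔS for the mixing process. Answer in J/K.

Mole fractions: x_A = 3.05/5 = 0.61, x_B = 0.39.
ΔS_mix = −R(n_A ln x_A + n_B ln x_B) = −8.314 × (3.05 ln 0.61 + 1.95 ln 0.39) = 27.8 J/K.

ΔS_mix = 27.8 J/K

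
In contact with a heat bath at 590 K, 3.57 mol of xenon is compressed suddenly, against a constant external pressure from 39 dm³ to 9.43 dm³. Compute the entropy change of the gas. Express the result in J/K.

ΔS_gas = -42.1 J/K

Entropy is a state function, so ΔS_gas depends only on the end states.
For an isothermal ideal gas ΔS_gas = nR ln(V₂/V₁) = 3.57 × 8.314 × ln(9.43/39) = -42.1 J/K.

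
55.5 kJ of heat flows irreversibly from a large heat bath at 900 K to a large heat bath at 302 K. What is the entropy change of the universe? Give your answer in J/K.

ΔS_total = 122 J/K

ΔS_hot = −Q/T_H = −55500/900 = -61.67 J/K and ΔS_cold = +Q/T_C = 55500/302 = 183.8 J/K.
ΔS_total = -61.67 + 183.8 = 122 J/K, positive as the second law requires.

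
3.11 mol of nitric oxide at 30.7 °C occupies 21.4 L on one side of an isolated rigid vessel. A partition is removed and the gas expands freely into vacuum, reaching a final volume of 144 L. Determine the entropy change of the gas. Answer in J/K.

No heat is exchanged and no work is done, so the ideal-gas temperature stays constant.
Entropy is a state function; using a reversible isothermal path, ΔS_gas = nR ln(V₂/V₁) = 3.11 × 8.314 × ln(144/21.4) = 49.3 J/K.

ΔS_gas = 49.3 J/K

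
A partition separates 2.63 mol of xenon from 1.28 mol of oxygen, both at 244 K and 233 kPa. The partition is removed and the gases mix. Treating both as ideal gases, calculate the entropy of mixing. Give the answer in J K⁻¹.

ΔS_mix = 20.6 J/K

Mole fractions: x_A = 2.63/3.91 = 0.673, x_B = 0.327.
ΔS_mix = −R(n_A ln x_A + n_B ln x_B) = −8.314 × (2.63 ln 0.673 + 1.28 ln 0.327) = 20.6 J/K.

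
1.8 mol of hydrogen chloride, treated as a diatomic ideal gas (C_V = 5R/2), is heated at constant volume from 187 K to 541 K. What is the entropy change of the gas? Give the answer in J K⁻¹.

At constant volume, ΔS = nC_V ln(T₂/T₁) with C_V = 5R/2 = 20.79 J mol⁻¹ K⁻¹.
ΔS = 1.8 × 20.79 × ln(541/187) = 39.7 J/K.

ΔS = 39.7 J/K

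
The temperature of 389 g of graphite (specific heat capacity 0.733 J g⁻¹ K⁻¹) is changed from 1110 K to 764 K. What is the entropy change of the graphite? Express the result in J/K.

ΔS = ∫dQ_rev/T = m c ln(T₂/T₁) = 389 × 0.733 × ln(764/1110) = -107 J/K.

ΔS = -107 J/K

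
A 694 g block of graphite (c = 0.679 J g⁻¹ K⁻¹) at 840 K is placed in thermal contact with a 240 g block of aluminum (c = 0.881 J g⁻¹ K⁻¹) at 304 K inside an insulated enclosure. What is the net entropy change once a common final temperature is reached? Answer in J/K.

ΔS_total = 64.6 J/K

Energy balance: T_f = (m₁c₁T₁ + m₂c₂T₂)/(m₁c₁ + m₂c₂) = 673.99 K.
ΔS₁ = m₁c₁ ln(T_f/T₁) = 471.226 × ln(673.99/840) = -103.76 J/K.
ΔS₂ = m₂c₂ ln(T_f/T₂) = 211.44 × ln(673.99/304) = 168.34 J/K.
ΔS_total = -103.76 + 168.34 = 64.6 J/K.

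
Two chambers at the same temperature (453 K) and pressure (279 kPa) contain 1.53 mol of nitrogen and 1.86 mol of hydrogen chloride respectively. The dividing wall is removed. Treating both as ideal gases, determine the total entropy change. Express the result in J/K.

ΔS_mix = 19.4 J/K

Mole fractions: x_A = 1.53/3.39 = 0.451, x_B = 0.549.
ΔS_mix = −R(n_A ln x_A + n_B ln x_B) = −8.314 × (1.53 ln 0.451 + 1.86 ln 0.549) = 19.4 J/K.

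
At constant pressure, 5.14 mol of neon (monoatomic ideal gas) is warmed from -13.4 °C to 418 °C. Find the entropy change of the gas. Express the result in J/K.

In kelvin: T₁ = 259.75 K, T₂ = 691.15 K. At constant pressure, ΔS = nC_p ln(T₂/T₁) with C_p = 5R/2 = 20.79 J mol⁻¹ K⁻¹.
ΔS = 5.14 × 20.79 × ln(691.15/259.75) = 105 J/K.

ΔS = 105 J/K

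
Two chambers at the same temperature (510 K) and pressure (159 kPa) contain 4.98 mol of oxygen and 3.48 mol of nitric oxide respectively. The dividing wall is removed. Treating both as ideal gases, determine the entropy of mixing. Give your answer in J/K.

Mole fractions: x_A = 4.98/8.46 = 0.589, x_B = 0.411.
ΔS_mix = −R(n_A ln x_A + n_B ln x_B) = −8.314 × (4.98 ln 0.589 + 3.48 ln 0.411) = 47.6 J/K.

ΔS_mix = 47.6 J/K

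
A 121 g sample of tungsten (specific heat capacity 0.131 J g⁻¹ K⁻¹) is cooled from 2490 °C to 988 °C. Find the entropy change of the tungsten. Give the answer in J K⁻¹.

ΔS = -12.4 J/K

In kelvin: T₁ = 2763.15 K, T₂ = 1261.15 K. ΔS = ∫dQ_rev/T = m c ln(T₂/T₁) = 121 × 0.131 × ln(1261.15/2763.15) = -12.4 J/K.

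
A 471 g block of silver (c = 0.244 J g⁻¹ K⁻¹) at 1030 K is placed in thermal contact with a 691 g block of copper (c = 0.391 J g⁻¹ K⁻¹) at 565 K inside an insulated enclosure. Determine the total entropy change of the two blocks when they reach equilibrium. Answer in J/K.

Energy balance: T_f = (m₁c₁T₁ + m₂c₂T₂)/(m₁c₁ + m₂c₂) = 703.77 K.
ΔS₁ = m₁c₁ ln(T_f/T₁) = 114.924 × ln(703.77/1030) = -43.77 J/K.
ΔS₂ = m₂c₂ ln(T_f/T₂) = 270.181 × ln(703.77/565) = 59.34 J/K.
ΔS_total = -43.77 + 59.34 = 15.6 J/K.

ΔS_total = 15.6 J/K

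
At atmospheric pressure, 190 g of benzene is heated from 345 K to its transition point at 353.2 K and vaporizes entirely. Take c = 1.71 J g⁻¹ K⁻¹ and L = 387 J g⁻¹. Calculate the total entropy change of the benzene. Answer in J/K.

Warming step: ΔS₁ = m c ln(T_tr/T_i) = 190 × 1.71 × ln(353.2/345) = 7.632 J/K.
Phase change: ΔS₂ = +mL/T_tr = 190 × 387 / 353.2 = 208.2 J/K.
ΔS_total = (7.632) + (208.2) = 216 J/K.

ΔS = 216 J/K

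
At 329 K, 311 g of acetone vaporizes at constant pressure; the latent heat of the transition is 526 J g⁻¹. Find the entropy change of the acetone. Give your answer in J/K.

ΔS = 497 J/K

Heat absorbed by the substance: Q = mL = 311 × 526 = 163586 J.
At constant T, ΔS = Q_rev/T = 163586 / 329 = 497 J/K.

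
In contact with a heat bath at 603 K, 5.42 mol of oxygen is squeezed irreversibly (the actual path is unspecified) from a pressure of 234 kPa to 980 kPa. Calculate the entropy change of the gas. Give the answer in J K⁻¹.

Entropy is a state function, so ΔS_gas depends only on the end states.
For an isothermal ideal gas ΔS_gas = nR ln(P₁/P₂) = 5.42 × 8.314 × ln(234/980) = -64.5 J/K.

ΔS_gas = -64.5 J/K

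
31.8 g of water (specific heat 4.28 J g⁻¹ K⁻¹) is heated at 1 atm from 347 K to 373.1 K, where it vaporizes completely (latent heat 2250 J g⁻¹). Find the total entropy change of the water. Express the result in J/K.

ΔS = 202 J/K

Warming step: ΔS₁ = m c ln(T_tr/T_i) = 31.8 × 4.28 × ln(373.1/347) = 9.87 J/K.
Phase change: ΔS₂ = +mL/T_tr = 31.8 × 2250 / 373.1 = 191.8 J/K.
ΔS_total = (9.87) + (191.8) = 202 J/K.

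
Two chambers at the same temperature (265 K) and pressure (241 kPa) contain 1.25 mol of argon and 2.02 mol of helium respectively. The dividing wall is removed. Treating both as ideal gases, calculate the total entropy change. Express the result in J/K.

Mole fractions: x_A = 1.25/3.27 = 0.382, x_B = 0.618.
ΔS_mix = −R(n_A ln x_A + n_B ln x_B) = −8.314 × (1.25 ln 0.382 + 2.02 ln 0.618) = 18.1 J/K.

ΔS_mix = 18.1 J/K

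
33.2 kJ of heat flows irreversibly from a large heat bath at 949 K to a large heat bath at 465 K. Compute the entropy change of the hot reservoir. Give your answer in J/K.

The hot reservoir loses heat Q, so ΔS_hot = −Q/T_H = −33200/949 = -35 J/K.

ΔS_hot = -35 J/K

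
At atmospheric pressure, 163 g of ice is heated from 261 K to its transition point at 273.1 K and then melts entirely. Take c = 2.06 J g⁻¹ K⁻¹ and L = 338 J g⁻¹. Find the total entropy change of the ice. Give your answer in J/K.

Warming step: ΔS₁ = m c ln(T_tr/T_i) = 163 × 2.06 × ln(273.1/261) = 15.22 J/K.
Phase change: ΔS₂ = +mL/T_tr = 163 × 338 / 273.1 = 201.7 J/K.
ΔS_total = (15.22) + (201.7) = 217 J/K.

ΔS = 217 J/K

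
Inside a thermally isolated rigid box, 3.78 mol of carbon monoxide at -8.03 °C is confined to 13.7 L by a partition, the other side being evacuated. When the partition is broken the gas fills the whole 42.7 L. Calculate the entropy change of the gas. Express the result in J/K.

ΔS_gas = 35.7 J/K

For an ideal gas in free expansion Q = 0 and W = 0, so T is unchanged.
Entropy is a state function; using a reversible isothermal path, ΔS_gas = nR ln(V₂/V₁) = 3.78 × 8.314 × ln(42.7/13.7) = 35.7 J/K.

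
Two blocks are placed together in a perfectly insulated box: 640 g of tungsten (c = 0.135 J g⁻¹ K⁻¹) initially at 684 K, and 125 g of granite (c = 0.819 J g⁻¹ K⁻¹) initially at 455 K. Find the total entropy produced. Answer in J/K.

Energy balance: T_f = (m₁c₁T₁ + m₂c₂T₂)/(m₁c₁ + m₂c₂) = 559.81 K.
ΔS₁ = m₁c₁ ln(T_f/T₁) = 86.4 × ln(559.81/684) = -17.31 J/K.
ΔS₂ = m₂c₂ ln(T_f/T₂) = 102.375 × ln(559.81/455) = 21.22 J/K.
ΔS_total = -17.31 + 21.22 = 3.91 J/K.

ΔS_total = 3.91 J/K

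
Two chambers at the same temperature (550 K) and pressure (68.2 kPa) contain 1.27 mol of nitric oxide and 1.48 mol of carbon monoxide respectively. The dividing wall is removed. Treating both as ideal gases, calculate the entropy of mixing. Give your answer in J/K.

ΔS_mix = 15.8 J/K

Mole fractions: x_A = 1.27/2.75 = 0.462, x_B = 0.538.
ΔS_mix = −R(n_A ln x_A + n_B ln x_B) = −8.314 × (1.27 ln 0.462 + 1.48 ln 0.538) = 15.8 J/K.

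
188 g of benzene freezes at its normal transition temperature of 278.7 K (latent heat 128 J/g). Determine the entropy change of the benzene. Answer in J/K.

ΔS = -86.3 J/K

Heat released by the substance: Q = −mL = −188 × 128 = −24064 J.
At constant T, ΔS = Q_rev/T = −24064 / 278.7 = -86.3 J/K.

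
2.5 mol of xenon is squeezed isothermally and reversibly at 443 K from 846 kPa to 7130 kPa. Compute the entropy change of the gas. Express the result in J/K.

ΔS_gas = -44.3 J/K

For an isothermal ideal gas ΔS_gas = nR ln(P₁/P₂) = 2.5 × 8.314 × ln(846/7130) = -44.3 J/K.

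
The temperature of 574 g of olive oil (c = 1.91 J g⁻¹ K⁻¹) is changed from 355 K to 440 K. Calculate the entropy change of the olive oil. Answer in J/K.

ΔS = 235 J/K

ΔS = ∫dQ_rev/T = m c ln(T₂/T₁) = 574 × 1.91 × ln(440/355) = 235 J/K.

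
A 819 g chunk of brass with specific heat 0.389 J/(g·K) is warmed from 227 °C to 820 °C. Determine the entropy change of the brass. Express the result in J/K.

ΔS = 249 J/K

In kelvin: T₁ = 500.15 K, T₂ = 1093.15 K. ΔS = ∫dQ_rev/T = m c ln(T₂/T₁) = 819 × 0.389 × ln(1093.15/500.15) = 249 J/K.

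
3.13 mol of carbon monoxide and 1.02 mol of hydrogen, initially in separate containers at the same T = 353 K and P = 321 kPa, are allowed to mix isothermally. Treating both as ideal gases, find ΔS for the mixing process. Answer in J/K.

Mole fractions: x_A = 3.13/4.15 = 0.754, x_B = 0.246.
ΔS_mix = −R(n_A ln x_A + n_B ln x_B) = −8.314 × (3.13 ln 0.754 + 1.02 ln 0.246) = 19.2 J/K.

ΔS_mix = 19.2 J/K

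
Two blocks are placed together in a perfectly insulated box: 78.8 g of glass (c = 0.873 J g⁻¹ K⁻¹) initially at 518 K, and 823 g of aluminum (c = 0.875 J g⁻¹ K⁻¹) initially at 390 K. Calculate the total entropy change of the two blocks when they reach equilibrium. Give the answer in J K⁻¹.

ΔS_total = 2.74 J/K

Energy balance: T_f = (m₁c₁T₁ + m₂c₂T₂)/(m₁c₁ + m₂c₂) = 401.16 K.
ΔS₁ = m₁c₁ ln(T_f/T₁) = 68.7924 × ln(401.16/518) = -17.58 J/K.
ΔS₂ = m₂c₂ ln(T_f/T₂) = 720.125 × ln(401.16/390) = 20.32 J/K.
ΔS_total = -17.58 + 20.32 = 2.74 J/K.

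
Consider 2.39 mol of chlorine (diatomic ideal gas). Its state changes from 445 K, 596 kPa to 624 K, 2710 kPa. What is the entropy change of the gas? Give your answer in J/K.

ΔS = -6.58 J/K

ΔS = nC_p ln(T₂/T₁) − nR ln(P₂/P₁), with C_p = 7R/2 = 29.1 J mol⁻¹ K⁻¹ for a diatomic ideal gas.
ΔS = 2.39 × [29.1 × ln(624/445) − 8.314 × ln(2710/596)] = -6.58 J/K.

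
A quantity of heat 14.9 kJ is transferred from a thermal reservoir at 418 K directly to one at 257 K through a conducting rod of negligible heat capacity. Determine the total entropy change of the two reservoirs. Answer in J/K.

ΔS_hot = −Q/T_H = −14900/418 = -35.65 J/K and ΔS_cold = +Q/T_C = 14900/257 = 57.98 J/K.
ΔS_total = -35.65 + 57.98 = 22.3 J/K, positive as the second law requires.

ΔS_total = 22.3 J/K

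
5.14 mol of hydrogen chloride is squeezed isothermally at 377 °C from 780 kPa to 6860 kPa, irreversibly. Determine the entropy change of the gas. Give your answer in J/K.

Entropy is a state function, so ΔS_gas depends only on the end states.
For an isothermal ideal gas ΔS_gas = nR ln(P₁/P₂) = 5.14 × 8.314 × ln(780/6860) = -92.9 J/K.

ΔS_gas = -92.9 J/K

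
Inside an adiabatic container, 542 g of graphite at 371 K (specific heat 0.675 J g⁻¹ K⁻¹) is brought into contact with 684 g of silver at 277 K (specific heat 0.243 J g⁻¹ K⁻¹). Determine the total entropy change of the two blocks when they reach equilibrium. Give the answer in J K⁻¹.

ΔS_total = 4.69 J/K

Energy balance: T_f = (m₁c₁T₁ + m₂c₂T₂)/(m₁c₁ + m₂c₂) = 341.64 K.
ΔS₁ = m₁c₁ ln(T_f/T₁) = 365.85 × ln(341.64/371) = -30.17 J/K.
ΔS₂ = m₂c₂ ln(T_f/T₂) = 166.212 × ln(341.64/277) = 34.86 J/K.
ΔS_total = -30.17 + 34.86 = 4.69 J/K.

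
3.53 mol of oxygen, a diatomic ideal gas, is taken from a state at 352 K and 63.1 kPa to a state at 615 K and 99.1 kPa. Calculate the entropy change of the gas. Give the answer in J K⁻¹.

ΔS = nC_p ln(T₂/T₁) − nR ln(P₂/P₁), with C_p = 7R/2 = 29.1 J mol⁻¹ K⁻¹ for a diatomic ideal gas.
ΔS = 3.53 × [29.1 × ln(615/352) − 8.314 × ln(99.1/63.1)] = 44.1 J/K.

ΔS = 44.1 J/K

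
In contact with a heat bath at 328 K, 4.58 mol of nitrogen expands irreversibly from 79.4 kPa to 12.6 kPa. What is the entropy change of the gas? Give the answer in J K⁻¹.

Entropy is a state function, so ΔS_gas depends only on the end states.
For an isothermal ideal gas ΔS_gas = nR ln(P₁/P₂) = 4.58 × 8.314 × ln(79.4/12.6) = 70.1 J/K.

ΔS_gas = 70.1 J/K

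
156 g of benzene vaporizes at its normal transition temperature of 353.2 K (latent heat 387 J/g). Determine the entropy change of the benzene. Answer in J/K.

Heat absorbed by the substance: Q = mL = 156 × 387 = 60372 J.
At constant T, ΔS = Q_rev/T = 60372 / 353.2 = 171 J/K.

ΔS = 171 J/K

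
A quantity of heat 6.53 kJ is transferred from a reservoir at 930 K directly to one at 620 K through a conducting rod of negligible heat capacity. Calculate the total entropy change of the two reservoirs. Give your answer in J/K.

ΔS_total = 3.51 J/K

ΔS_hot = −Q/T_H = −6530/930 = -7.022 J/K and ΔS_cold = +Q/T_C = 6530/620 = 10.53 J/K.
ΔS_total = -7.022 + 10.53 = 3.51 J/K, positive as the second law requires.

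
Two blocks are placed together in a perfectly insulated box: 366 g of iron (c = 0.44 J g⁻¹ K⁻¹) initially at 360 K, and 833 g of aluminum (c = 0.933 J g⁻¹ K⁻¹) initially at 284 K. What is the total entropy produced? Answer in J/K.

ΔS_total = 3.95 J/K

Energy balance: T_f = (m₁c₁T₁ + m₂c₂T₂)/(m₁c₁ + m₂c₂) = 297.04 K.
ΔS₁ = m₁c₁ ln(T_f/T₁) = 161.04 × ln(297.04/360) = -30.955 J/K.
ΔS₂ = m₂c₂ ln(T_f/T₂) = 777.189 × ln(297.04/284) = 34.903 J/K.
ΔS_total = -30.955 + 34.903 = 3.95 J/K.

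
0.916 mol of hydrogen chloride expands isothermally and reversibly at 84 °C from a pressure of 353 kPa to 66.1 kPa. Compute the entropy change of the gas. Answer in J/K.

For an isothermal ideal gas ΔS_gas = nR ln(P₁/P₂) = 0.916 × 8.314 × ln(353/66.1) = 12.8 J/K.

ΔS_gas = 12.8 J/K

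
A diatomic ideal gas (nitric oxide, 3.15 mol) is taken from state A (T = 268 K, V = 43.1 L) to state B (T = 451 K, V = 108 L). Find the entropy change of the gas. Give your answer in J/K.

ΔS = 58.1 J/K

Entropy is a state function: ΔS = nC_V ln(T₂/T₁) + nR ln(V₂/V₁), with C_V = 5R/2 = 20.79 J mol⁻¹ K⁻¹ for a diatomic ideal gas.
ΔS = 3.15 × [20.79 × ln(451/268) + 8.314 × ln(108/43.1)] = 58.1 J/K.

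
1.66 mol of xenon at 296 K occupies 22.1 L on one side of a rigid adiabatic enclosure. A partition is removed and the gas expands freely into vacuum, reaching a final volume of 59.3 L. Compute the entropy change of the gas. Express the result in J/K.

No heat is exchanged and no work is done, so the ideal-gas temperature stays constant.
Entropy is a state function; using a reversible isothermal path, ΔS_gas = nR ln(V₂/V₁) = 1.66 × 8.314 × ln(59.3/22.1) = 13.6 J/K.

ΔS_gas = 13.6 J/K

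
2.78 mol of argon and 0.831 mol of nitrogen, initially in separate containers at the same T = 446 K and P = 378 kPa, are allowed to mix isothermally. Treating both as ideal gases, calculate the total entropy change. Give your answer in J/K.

Mole fractions: x_A = 2.78/3.61 = 0.77, x_B = 0.23.
ΔS_mix = −R(n_A ln x_A + n_B ln x_B) = −8.314 × (2.78 ln 0.77 + 0.831 ln 0.23) = 16.2 J/K.

ΔS_mix = 16.2 J/K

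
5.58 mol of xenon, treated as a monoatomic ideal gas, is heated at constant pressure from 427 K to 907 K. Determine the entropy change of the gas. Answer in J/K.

ΔS = 87.4 J/K

At constant pressure, ΔS = nC_p ln(T₂/T₁) with C_p = 5R/2 = 20.79 J mol⁻¹ K⁻¹.
ΔS = 5.58 × 20.79 × ln(907/427) = 87.4 J/K.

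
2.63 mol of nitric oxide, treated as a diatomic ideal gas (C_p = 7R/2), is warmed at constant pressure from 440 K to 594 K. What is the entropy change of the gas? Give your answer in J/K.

At constant pressure, ΔS = nC_p ln(T₂/T₁) with C_p = 7R/2 = 29.1 J mol⁻¹ K⁻¹.
ΔS = 2.63 × 29.1 × ln(594/440) = 23 J/K.

ΔS = 23 J/K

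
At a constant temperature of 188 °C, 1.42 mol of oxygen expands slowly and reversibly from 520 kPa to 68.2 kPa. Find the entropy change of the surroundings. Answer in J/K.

ΔS_surr = -24 J/K

For an isothermal ideal gas ΔS_gas = nR ln(P₁/P₂) = 1.42 × 8.314 × ln(520/68.2) = 24 J/K.
The process is reversible, so ΔS_surr = −ΔS_gas = -24 J/K and ΔS_universe = 0.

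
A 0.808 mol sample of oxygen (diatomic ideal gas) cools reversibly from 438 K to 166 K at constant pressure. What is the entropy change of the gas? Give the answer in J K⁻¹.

ΔS = -22.8 J/K

At constant pressure, ΔS = nC_p ln(T₂/T₁) with C_p = 7R/2 = 29.1 J mol⁻¹ K⁻¹.
ΔS = 0.808 × 29.1 × ln(166/438) = -22.8 J/K.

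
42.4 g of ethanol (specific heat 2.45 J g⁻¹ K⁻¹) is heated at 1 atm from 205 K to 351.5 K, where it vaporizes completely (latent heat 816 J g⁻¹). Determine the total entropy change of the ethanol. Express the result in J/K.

ΔS = 154 J/K

Warming step: ΔS₁ = m c ln(T_tr/T_i) = 42.4 × 2.45 × ln(351.5/205) = 56.01 J/K.
Phase change: ΔS₂ = +mL/T_tr = 42.4 × 816 / 351.5 = 98.43 J/K.
ΔS_total = (56.01) + (98.43) = 154 J/K.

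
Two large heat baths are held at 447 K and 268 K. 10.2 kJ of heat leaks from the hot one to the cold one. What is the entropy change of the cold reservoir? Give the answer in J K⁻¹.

ΔS_cold = 38.1 J/K

The cold reservoir gains heat Q, so ΔS_cold = +Q/T_C = 10200/268 = 38.1 J/K.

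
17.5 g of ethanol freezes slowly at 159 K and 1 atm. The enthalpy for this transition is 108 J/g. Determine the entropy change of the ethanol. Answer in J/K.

ΔS = -11.9 J/K

Heat released by the substance: Q = −mL = −17.5 × 108 = −1890 J.
At constant T, ΔS = Q_rev/T = −1890 / 159 = -11.9 J/K.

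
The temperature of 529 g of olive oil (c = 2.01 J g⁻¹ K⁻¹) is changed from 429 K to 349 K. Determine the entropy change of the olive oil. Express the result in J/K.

ΔS = ∫dQ_rev/T = m c ln(T₂/T₁) = 529 × 2.01 × ln(349/429) = -219 J/K.

ΔS = -219 J/K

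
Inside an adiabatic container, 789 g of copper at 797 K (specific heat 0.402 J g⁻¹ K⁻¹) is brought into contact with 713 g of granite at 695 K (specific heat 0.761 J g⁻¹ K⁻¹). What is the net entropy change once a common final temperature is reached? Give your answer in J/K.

Energy balance: T_f = (m₁c₁T₁ + m₂c₂T₂)/(m₁c₁ + m₂c₂) = 732.63 K.
ΔS₁ = m₁c₁ ln(T_f/T₁) = 317.178 × ln(732.63/797) = -26.71 J/K.
ΔS₂ = m₂c₂ ln(T_f/T₂) = 542.593 × ln(732.63/695) = 28.61 J/K.
ΔS_total = -26.71 + 28.61 = 1.9 J/K.

ΔS_total = 1.9 J/K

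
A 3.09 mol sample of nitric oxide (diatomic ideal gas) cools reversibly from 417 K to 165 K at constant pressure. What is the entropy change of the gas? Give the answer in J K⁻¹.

At constant pressure, ΔS = nC_p ln(T₂/T₁) with C_p = 7R/2 = 29.1 J mol⁻¹ K⁻¹.
ΔS = 3.09 × 29.1 × ln(165/417) = -83.4 J/K.

ΔS = -83.4 J/K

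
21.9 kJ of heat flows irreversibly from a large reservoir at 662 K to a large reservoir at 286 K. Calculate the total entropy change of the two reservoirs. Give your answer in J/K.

ΔS_total = 43.5 J/K

ΔS_hot = −Q/T_H = −21900/662 = -33.08 J/K and ΔS_cold = +Q/T_C = 21900/286 = 76.57 J/K.
ΔS_total = -33.08 + 76.57 = 43.5 J/K, positive as the second law requires.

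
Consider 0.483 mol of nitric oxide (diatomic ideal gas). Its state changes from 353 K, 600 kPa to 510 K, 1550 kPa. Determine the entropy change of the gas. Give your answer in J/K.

ΔS = 1.36 J/K

ΔS = nC_p ln(T₂/T₁) − nR ln(P₂/P₁), with C_p = 7R/2 = 29.1 J mol⁻¹ K⁻¹ for a diatomic ideal gas.
ΔS = 0.483 × [29.1 × ln(510/353) − 8.314 × ln(1550/600)] = 1.36 J/K.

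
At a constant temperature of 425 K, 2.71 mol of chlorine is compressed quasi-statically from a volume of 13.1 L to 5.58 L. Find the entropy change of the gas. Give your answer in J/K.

ΔS_gas = -19.2 J/K

For an isothermal ideal gas ΔS_gas = nR ln(V₂/V₁) = 2.71 × 8.314 × ln(5.58/13.1) = -19.2 J/K.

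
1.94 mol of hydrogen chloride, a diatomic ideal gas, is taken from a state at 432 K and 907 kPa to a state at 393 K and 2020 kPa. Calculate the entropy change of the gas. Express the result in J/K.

ΔS = -18.3 J/K

ΔS = nC_p ln(T₂/T₁) − nR ln(P₂/P₁), with C_p = 7R/2 = 29.1 J mol⁻¹ K⁻¹ for a diatomic ideal gas.
ΔS = 1.94 × [29.1 × ln(393/432) − 8.314 × ln(2020/907)] = -18.3 J/K.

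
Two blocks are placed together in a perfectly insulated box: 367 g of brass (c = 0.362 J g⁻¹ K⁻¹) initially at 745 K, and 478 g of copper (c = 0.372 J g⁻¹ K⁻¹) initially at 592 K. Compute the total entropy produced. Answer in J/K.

ΔS_total = 2.03 J/K

Energy balance: T_f = (m₁c₁T₁ + m₂c₂T₂)/(m₁c₁ + m₂c₂) = 657.43 K.
ΔS₁ = m₁c₁ ln(T_f/T₁) = 132.854 × ln(657.43/745) = -16.61 J/K.
ΔS₂ = m₂c₂ ln(T_f/T₂) = 177.816 × ln(657.43/592) = 18.64 J/K.
ΔS_total = -16.61 + 18.64 = 2.03 J/K.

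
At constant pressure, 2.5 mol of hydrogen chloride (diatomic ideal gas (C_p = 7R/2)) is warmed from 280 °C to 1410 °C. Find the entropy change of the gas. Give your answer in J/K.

ΔS = 81 J/K

In kelvin: T₁ = 553.15 K, T₂ = 1683.15 K. At constant pressure, ΔS = nC_p ln(T₂/T₁) with C_p = 7R/2 = 29.1 J mol⁻¹ K⁻¹.
ΔS = 2.5 × 29.1 × ln(1683.15/553.15) = 81 J/K.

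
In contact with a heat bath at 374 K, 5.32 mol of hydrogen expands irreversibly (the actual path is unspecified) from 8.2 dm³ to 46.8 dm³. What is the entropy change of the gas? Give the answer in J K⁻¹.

ΔS_gas = 77 J/K

Entropy is a state function, so ΔS_gas depends only on the end states.
For an isothermal ideal gas ΔS_gas = nR ln(V₂/V₁) = 5.32 × 8.314 × ln(46.8/8.2) = 77 J/K.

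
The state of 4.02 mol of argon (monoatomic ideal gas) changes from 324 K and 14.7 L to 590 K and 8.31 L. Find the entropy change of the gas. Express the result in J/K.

Entropy is a state function: ΔS = nC_V ln(T₂/T₁) + nR ln(V₂/V₁), with C_V = 3R/2 = 12.47 J mol⁻¹ K⁻¹ for a monoatomic ideal gas.
ΔS = 4.02 × [12.47 × ln(590/324) + 8.314 × ln(8.31/14.7)] = 11 J/K.

ΔS = 11 J/K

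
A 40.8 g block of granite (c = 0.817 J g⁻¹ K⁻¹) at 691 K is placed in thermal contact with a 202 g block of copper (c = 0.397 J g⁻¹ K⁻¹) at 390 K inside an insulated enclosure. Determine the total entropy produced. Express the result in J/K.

ΔS_total = 4.12 J/K

Energy balance: T_f = (m₁c₁T₁ + m₂c₂T₂)/(m₁c₁ + m₂c₂) = 478.38 K.
ΔS₁ = m₁c₁ ln(T_f/T₁) = 33.3336 × ln(478.38/691) = -12.26 J/K.
ΔS₂ = m₂c₂ ln(T_f/T₂) = 80.194 × ln(478.38/390) = 16.38 J/K.
ΔS_total = -12.26 + 16.38 = 4.12 J/K.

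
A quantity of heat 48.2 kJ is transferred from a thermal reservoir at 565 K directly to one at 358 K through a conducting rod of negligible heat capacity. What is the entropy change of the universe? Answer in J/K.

ΔS_total = 49.3 J/K

ΔS_hot = −Q/T_H = −48200/565 = -85.31 J/K and ΔS_cold = +Q/T_C = 48200/358 = 134.6 J/K.
ΔS_total = -85.31 + 134.6 = 49.3 J/K, positive as the second law requires.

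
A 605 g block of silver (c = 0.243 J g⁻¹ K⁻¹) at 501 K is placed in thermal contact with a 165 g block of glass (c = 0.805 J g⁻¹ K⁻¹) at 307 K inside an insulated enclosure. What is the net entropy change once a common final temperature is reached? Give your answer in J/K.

ΔS_total = 8.22 J/K

Energy balance: T_f = (m₁c₁T₁ + m₂c₂T₂)/(m₁c₁ + m₂c₂) = 408.92 K.
ΔS₁ = m₁c₁ ln(T_f/T₁) = 147.015 × ln(408.92/501) = -29.86 J/K.
ΔS₂ = m₂c₂ ln(T_f/T₂) = 132.825 × ln(408.92/307) = 38.08 J/K.
ΔS_total = -29.86 + 38.08 = 8.22 J/K.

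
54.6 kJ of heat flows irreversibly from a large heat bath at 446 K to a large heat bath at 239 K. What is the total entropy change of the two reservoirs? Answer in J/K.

ΔS_hot = −Q/T_H = −54600/446 = -122.4 J/K and ΔS_cold = +Q/T_C = 54600/239 = 228.5 J/K.
ΔS_total = -122.4 + 228.5 = 106 J/K, positive as the second law requires.

ΔS_total = 106 J/K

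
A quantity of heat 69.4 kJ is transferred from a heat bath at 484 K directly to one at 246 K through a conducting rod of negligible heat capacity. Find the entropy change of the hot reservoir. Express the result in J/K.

ΔS_hot = -143 J/K

The hot reservoir loses heat Q, so ΔS_hot = −Q/T_H = −69400/484 = -143 J/K.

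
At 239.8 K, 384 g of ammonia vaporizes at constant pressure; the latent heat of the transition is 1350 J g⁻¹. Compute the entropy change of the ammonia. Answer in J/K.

Heat absorbed by the substance: Q = mL = 384 × 1350 = 518400 J.
At constant T, ΔS = Q_rev/T = 518400 / 239.8 = 2160 J/K.

ΔS = 2160 J/K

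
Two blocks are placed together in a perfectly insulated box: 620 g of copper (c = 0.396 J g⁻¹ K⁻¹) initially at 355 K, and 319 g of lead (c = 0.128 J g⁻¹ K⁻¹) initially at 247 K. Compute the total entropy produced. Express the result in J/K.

Energy balance: T_f = (m₁c₁T₁ + m₂c₂T₂)/(m₁c₁ + m₂c₂) = 339.6 K.
ΔS₁ = m₁c₁ ln(T_f/T₁) = 245.52 × ln(339.6/355) = -10.89 J/K.
ΔS₂ = m₂c₂ ln(T_f/T₂) = 40.832 × ln(339.6/247) = 13 J/K.
ΔS_total = -10.89 + 13 = 2.11 J/K.

ΔS_total = 2.11 J/K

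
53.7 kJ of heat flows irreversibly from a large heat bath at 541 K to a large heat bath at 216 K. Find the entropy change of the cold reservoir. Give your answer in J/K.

ΔS_cold = 249 J/K

The cold reservoir gains heat Q, so ΔS_cold = +Q/T_C = 53700/216 = 249 J/K.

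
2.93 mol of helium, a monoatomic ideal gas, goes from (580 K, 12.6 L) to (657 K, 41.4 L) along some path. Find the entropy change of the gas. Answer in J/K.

ΔS = 33.5 J/K

Entropy is a state function: ΔS = nC_V ln(T₂/T₁) + nR ln(V₂/V₁), with C_V = 3R/2 = 12.47 J mol⁻¹ K⁻¹ for a monoatomic ideal gas.
ΔS = 2.93 × [12.47 × ln(657/580) + 8.314 × ln(41.4/12.6)] = 33.5 J/K.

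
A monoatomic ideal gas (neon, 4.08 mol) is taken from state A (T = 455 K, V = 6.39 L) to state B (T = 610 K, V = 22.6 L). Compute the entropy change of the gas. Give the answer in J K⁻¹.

ΔS = 57.8 J/K

Entropy is a state function: ΔS = nC_V ln(T₂/T₁) + nR ln(V₂/V₁), with C_V = 3R/2 = 12.47 J mol⁻¹ K⁻¹ for a monoatomic ideal gas.
ΔS = 4.08 × [12.47 × ln(610/455) + 8.314 × ln(22.6/6.39)] = 57.8 J/K.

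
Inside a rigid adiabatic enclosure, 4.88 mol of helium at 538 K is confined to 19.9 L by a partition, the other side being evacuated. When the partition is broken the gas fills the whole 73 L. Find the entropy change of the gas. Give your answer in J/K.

No heat is exchanged and no work is done, so the ideal-gas temperature stays constant.
Entropy is a state function; using a reversible isothermal path, ΔS_gas = nR ln(V₂/V₁) = 4.88 × 8.314 × ln(73/19.9) = 52.7 J/K.

ΔS_gas = 52.7 J/K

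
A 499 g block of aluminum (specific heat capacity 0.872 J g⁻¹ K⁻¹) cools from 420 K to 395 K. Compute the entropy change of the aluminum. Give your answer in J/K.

ΔS = ∫dQ_rev/T = m c ln(T₂/T₁) = 499 × 0.872 × ln(395/420) = -26.7 J/K.

ΔS = -26.7 J/K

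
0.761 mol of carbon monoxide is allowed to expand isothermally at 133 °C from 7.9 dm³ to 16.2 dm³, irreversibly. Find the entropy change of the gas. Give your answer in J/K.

Entropy is a state function, so ΔS_gas depends only on the end states.
For an isothermal ideal gas ΔS_gas = nR ln(V₂/V₁) = 0.761 × 8.314 × ln(16.2/7.9) = 4.54 J/K.

ΔS_gas = 4.54 J/K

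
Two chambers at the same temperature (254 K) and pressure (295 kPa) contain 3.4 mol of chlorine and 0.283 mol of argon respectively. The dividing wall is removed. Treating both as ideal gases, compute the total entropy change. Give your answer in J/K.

Mole fractions: x_A = 3.4/3.68 = 0.923, x_B = 0.0768.
ΔS_mix = −R(n_A ln x_A + n_B ln x_B) = −8.314 × (3.4 ln 0.923 + 0.283 ln 0.0768) = 8.3 J/K.

ΔS_mix = 8.3 J/K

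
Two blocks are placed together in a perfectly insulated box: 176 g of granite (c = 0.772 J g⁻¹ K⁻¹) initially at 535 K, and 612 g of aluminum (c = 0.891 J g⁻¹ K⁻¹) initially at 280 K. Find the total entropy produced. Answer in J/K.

Energy balance: T_f = (m₁c₁T₁ + m₂c₂T₂)/(m₁c₁ + m₂c₂) = 330.86 K.
ΔS₁ = m₁c₁ ln(T_f/T₁) = 135.872 × ln(330.86/535) = -65.29 J/K.
ΔS₂ = m₂c₂ ln(T_f/T₂) = 545.292 × ln(330.86/280) = 91.02 J/K.
ΔS_total = -65.29 + 91.02 = 25.7 J/K.

ΔS_total = 25.7 J/K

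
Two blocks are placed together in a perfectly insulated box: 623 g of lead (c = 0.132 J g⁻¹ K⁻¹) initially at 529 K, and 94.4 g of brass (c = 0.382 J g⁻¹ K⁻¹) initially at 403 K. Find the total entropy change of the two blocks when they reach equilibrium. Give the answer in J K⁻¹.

Energy balance: T_f = (m₁c₁T₁ + m₂c₂T₂)/(m₁c₁ + m₂c₂) = 490.59 K.
ΔS₁ = m₁c₁ ln(T_f/T₁) = 82.236 × ln(490.59/529) = -6.199 J/K.
ΔS₂ = m₂c₂ ln(T_f/T₂) = 36.0608 × ln(490.59/403) = 7.092 J/K.
ΔS_total = -6.199 + 7.092 = 0.893 J/K.

ΔS_total = 0.893 J/K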